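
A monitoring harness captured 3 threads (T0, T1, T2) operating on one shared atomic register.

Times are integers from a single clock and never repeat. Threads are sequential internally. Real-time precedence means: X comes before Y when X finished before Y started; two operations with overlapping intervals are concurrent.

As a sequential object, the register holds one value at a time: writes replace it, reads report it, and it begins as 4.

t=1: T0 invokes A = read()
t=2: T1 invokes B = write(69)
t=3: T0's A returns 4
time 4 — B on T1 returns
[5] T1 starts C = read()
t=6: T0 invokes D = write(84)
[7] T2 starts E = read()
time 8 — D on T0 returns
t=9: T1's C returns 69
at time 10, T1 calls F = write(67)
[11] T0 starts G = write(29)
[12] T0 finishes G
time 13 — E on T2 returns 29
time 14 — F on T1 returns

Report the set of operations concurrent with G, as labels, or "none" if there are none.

E, F

G runs from 11 to 12; window-overlapping ops are concurrent
A [1,3]: before
B [2,4]: before
C [5,9]: before
D [6,8]: before
E [7,13]: concurrent
F [10,14]: concurrent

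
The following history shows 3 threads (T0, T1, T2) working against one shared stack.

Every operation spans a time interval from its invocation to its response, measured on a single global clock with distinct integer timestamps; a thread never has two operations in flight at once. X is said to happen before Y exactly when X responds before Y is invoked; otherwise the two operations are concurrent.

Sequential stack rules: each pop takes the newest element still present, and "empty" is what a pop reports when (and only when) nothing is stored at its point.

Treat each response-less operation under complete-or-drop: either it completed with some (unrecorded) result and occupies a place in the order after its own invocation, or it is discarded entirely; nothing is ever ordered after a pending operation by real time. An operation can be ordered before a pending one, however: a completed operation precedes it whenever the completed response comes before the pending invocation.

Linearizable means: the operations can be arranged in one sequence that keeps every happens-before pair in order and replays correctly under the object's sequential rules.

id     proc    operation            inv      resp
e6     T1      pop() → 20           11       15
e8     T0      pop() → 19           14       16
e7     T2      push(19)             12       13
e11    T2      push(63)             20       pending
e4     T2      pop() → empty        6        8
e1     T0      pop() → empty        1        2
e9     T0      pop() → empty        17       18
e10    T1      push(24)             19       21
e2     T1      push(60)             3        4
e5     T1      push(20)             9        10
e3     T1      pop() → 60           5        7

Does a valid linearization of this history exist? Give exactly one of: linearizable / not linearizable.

linearizable

witness order: e1, e2, e3, e4, e5, e6, e7, e8, e9, e10
after step 1 (e1 pop() → empty): stack <>
after step 2 (e2 push(60)): stack <60>
after step 3 (e3 pop() → 60): stack <>
after step 4 (e4 pop() → empty): stack <>
after step 5 (e5 push(20)): stack <20>
after step 6 (e6 pop() → 20): stack <>
after step 7 (e7 push(19)): stack <19>
after step 8 (e8 pop() → 19): stack <>
after step 9 (e9 pop() → empty): stack <>
after step 10 (e10 push(24)): stack <24>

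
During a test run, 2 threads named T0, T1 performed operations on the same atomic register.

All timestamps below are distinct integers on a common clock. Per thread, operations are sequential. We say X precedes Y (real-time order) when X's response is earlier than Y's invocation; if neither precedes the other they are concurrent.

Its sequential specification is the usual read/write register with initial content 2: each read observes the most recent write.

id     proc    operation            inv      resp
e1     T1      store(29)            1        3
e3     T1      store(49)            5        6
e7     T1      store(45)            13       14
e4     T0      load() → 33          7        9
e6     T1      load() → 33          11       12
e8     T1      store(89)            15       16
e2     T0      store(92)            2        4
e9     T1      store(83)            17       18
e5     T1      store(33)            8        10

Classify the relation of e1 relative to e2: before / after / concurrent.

e1 spans [1,3], e2 spans [2,4]
the intervals overlap in both directions

concurrent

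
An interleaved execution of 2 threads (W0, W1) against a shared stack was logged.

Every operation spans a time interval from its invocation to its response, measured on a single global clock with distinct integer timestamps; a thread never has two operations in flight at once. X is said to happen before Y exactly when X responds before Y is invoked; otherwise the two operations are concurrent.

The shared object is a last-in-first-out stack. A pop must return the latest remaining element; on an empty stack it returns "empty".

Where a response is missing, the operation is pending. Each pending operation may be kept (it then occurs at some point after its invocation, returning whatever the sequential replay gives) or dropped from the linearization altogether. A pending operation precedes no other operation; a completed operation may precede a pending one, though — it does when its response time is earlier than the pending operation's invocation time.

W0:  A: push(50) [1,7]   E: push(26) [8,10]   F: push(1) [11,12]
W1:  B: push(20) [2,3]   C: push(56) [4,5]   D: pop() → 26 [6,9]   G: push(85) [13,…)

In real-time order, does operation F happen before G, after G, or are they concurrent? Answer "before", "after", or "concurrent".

F spans [11,12], G spans [13,…)
resp(F)=12 < inv(G)=13

before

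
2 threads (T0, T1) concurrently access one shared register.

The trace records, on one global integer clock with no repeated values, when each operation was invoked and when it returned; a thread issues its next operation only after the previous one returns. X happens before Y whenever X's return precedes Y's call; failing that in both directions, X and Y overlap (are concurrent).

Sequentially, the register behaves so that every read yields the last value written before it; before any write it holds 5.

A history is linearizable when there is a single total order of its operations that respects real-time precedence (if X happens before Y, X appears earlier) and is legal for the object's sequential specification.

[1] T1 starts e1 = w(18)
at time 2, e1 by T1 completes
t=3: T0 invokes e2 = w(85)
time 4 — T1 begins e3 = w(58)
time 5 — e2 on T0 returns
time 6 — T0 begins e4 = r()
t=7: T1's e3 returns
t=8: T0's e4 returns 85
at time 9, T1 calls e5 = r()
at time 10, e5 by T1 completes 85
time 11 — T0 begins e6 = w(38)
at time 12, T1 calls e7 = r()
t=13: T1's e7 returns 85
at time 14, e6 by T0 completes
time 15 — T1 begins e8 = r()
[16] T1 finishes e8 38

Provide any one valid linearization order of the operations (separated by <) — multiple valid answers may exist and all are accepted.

step 1: e1 w(18) — value 18
step 2: e3 w(58) — value 58
step 3: e2 w(85) — value 85
step 4: e4 r() → 85 — value 85
step 5: e5 r() → 85 — value 85
step 6: e7 r() → 85 — value 85
step 7: e6 w(38) — value 38
step 8: e8 r() → 38 — value 38

e1 < e3 < e2 < e4 < e5 < e7 < e6 < e8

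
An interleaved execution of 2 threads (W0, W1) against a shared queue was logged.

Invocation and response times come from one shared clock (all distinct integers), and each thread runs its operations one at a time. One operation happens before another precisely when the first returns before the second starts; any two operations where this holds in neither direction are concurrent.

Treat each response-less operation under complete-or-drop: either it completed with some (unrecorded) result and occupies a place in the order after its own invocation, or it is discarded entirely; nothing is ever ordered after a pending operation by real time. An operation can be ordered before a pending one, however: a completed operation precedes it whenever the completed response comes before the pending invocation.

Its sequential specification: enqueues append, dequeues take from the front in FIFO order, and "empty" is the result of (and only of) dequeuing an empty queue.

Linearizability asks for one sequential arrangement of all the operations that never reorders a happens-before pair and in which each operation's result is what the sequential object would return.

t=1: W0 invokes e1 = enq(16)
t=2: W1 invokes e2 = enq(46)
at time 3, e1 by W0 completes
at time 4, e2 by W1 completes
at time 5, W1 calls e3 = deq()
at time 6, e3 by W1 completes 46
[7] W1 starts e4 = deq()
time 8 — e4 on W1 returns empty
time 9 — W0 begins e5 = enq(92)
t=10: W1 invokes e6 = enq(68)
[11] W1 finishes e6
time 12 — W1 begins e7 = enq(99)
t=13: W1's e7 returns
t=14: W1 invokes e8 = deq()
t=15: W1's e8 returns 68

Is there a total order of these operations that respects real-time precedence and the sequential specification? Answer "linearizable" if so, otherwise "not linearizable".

not linearizable

already the first 8 events (up to e4's response at time 8) admit no linearization; the first 7 still do
checked exhaustively: 2 real-time-consistent orders of 4 completed operations, zero legal queue replays
e.g. e1, e2, e3, e4: illegal at step 3, since e3 deq() → 46 cannot apply there
e.g. e2, e1, e3, e4: illegal at step 4, since e4 deq() → empty cannot apply there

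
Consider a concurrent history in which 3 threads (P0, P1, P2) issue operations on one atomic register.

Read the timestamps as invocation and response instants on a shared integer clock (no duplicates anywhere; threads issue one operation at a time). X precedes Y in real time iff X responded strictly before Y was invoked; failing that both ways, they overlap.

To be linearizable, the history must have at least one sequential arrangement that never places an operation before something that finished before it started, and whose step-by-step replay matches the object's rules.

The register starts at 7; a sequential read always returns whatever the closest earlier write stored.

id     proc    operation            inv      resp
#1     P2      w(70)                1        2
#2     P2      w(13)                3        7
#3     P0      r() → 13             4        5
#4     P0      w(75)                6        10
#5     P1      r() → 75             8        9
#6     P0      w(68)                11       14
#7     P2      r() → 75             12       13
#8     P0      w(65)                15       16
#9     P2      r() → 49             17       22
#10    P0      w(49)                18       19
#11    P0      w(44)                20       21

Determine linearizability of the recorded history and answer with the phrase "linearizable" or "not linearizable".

witness order: #1, #2, #3, #4, #5, #7, #6, #8, #10, #9, #11
after step 1 (#1 w(70)): value 70
after step 2 (#2 w(13)): value 13
after step 3 (#3 r() → 13): value 13
after step 4 (#4 w(75)): value 75
after step 5 (#5 r() → 75): value 75
after step 6 (#7 r() → 75): value 75
after step 7 (#6 w(68)): value 68
after step 8 (#8 w(65)): value 65
after step 9 (#10 w(49)): value 49
after step 10 (#9 r() → 49): value 49
after step 11 (#11 w(44)): value 44

linearizable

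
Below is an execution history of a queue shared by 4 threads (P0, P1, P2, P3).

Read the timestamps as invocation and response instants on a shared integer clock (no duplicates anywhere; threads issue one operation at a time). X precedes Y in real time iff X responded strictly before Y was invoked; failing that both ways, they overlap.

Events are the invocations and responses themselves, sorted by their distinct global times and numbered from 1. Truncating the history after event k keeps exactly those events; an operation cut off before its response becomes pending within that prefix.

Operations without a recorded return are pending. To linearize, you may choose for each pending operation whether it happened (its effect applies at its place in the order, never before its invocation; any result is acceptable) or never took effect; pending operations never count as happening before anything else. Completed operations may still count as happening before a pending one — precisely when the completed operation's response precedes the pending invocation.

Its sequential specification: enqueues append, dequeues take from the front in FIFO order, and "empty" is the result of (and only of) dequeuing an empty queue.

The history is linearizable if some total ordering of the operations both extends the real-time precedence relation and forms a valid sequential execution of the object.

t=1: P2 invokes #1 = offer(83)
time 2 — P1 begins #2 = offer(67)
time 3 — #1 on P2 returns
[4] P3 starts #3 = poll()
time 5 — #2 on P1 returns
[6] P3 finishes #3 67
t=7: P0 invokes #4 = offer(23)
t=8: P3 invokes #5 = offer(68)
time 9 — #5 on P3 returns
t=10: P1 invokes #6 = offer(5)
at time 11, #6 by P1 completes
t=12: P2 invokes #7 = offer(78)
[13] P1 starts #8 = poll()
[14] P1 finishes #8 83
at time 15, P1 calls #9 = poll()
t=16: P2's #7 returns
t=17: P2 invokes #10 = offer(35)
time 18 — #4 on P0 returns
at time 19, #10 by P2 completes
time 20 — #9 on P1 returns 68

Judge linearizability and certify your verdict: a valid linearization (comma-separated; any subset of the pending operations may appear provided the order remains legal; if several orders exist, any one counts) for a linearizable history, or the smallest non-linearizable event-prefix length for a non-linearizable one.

linearizable — witness: #2, #1, #3, #5, #4, #6, #7, #8, #9, #10

step 1: #2 offer(67) — queue <67>
step 2: #1 offer(83) — queue <67,83>
step 3: #3 poll() → 67 — queue <83>
step 4: #5 offer(68) — queue <83,68>
step 5: #4 offer(23) — queue <83,68,23>
step 6: #6 offer(5) — queue <83,68,23,5>
step 7: #7 offer(78) — queue <83,68,23,5,78>
step 8: #8 poll() → 83 — queue <68,23,5,78>
step 9: #9 poll() → 68 — queue <23,5,78>
step 10: #10 offer(35) — queue <23,5,78,35>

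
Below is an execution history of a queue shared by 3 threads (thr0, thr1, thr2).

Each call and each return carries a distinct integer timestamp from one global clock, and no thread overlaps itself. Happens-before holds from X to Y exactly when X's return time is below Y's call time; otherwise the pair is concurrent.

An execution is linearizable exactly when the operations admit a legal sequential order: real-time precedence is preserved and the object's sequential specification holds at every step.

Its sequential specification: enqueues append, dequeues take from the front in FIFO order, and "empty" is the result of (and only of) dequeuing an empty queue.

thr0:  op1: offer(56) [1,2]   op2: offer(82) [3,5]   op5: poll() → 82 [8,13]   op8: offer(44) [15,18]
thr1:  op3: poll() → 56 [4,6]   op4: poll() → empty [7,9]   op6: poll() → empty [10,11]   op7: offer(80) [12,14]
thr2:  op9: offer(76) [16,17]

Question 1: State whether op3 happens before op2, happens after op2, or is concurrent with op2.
concurrent

op3 spans [4,6], op2 spans [3,5]
the intervals overlap in both directions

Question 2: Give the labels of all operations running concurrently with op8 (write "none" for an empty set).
op9

op8 spans [15,18]: anything still running between times 15 and 18 counts as concurrent
op1 [1,2]: before
op2 [3,5]: before
op3 [4,6]: before
op4 [7,9]: before
op5 [8,13]: before
op6 [10,11]: before
op7 [12,14]: before
op9 [16,17]: concurrent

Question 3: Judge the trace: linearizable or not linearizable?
linearizable

one valid linearization: op1, op2, op3, op5, op4, op6, op7, op8, op9
1. op1 offer(56), leaving queue <56>
2. op2 offer(82), leaving queue <56,82>
3. op3 poll() → 56, leaving queue <82>
4. op5 poll() → 82, leaving queue <>
5. op4 poll() → empty, leaving queue <>
6. op6 poll() → empty, leaving queue <>
7. op7 offer(80), leaving queue <80>
8. op8 offer(44), leaving queue <80,44>
9. op9 offer(76), leaving queue <80,44,76>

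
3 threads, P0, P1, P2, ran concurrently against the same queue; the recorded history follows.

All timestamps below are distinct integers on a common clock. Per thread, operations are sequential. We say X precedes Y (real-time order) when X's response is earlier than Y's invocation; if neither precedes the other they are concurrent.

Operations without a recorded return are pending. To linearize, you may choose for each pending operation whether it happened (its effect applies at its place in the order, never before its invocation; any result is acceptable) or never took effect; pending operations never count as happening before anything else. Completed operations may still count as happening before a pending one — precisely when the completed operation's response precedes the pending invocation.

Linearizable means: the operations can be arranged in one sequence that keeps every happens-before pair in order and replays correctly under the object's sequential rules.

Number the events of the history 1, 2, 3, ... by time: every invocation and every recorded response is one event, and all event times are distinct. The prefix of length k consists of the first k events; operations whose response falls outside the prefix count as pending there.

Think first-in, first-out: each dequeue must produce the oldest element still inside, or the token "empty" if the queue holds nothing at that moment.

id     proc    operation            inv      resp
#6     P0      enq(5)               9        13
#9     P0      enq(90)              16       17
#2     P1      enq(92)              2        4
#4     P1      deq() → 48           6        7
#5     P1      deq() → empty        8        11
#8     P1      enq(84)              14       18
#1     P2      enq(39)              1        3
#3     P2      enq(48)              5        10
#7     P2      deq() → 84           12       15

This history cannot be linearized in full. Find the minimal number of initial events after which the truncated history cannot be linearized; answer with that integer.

7

events 1..6 are still linearizable — one witness is #1, #2:
after step 1 (#1 enq(39)): queue <39>
after step 2 (#2 enq(92)): queue <39,92>
once event 7 joins (#4's response, time 7), exhaustive search finds no witness
completion choices over the 1 pending operation (#3) were checked; none helps
e.g. #1, #2, #4 (pending dropped): illegal at step 3, since #4 deq() → 48 cannot apply there
e.g. #2, #1, #4 (pending dropped): illegal at step 3, since #4 deq() → 48 cannot apply there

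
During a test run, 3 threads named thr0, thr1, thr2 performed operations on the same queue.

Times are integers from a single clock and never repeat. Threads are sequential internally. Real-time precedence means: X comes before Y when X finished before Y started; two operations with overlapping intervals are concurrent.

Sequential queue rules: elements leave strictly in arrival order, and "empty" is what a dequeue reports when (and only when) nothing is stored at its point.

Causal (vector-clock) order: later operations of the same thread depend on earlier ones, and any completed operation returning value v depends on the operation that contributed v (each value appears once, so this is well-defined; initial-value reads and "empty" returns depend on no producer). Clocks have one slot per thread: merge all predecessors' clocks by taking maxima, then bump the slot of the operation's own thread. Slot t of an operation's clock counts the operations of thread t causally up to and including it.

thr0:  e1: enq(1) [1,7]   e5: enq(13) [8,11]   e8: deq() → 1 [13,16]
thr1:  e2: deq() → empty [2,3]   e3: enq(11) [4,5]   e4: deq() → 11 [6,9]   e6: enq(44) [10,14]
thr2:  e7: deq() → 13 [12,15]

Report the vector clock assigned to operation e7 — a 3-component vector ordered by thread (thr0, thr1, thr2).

root op e2, invoked 2: fresh clock plus thr1's own tick → (0, 1, 0)
root op e1, invoked 1: fresh clock plus thr0's own tick → (1, 0, 0)
merge at e3 (invoked 4): VC(e2)=(0, 1, 0), own-thread bump on thr1 → (0, 2, 0)
merge at e5 (invoked 8): VC(e1)=(1, 0, 0), own-thread bump on thr0 → (2, 0, 0)
merge at e4 (invoked 6): VC(e3)=(0, 2, 0), own-thread bump on thr1 → (0, 3, 0)
merge at e7 (invoked 12): VC(e5)=(2, 0, 0), own-thread bump on thr2 → (2, 0, 1)
merge at e8 (invoked 13): VC(e1)=(1, 0, 0), VC(e5)=(2, 0, 0), own-thread bump on thr0 → (3, 0, 0)
merge at e6 (invoked 10): VC(e4)=(0, 3, 0), own-thread bump on thr1 → (0, 4, 0)
target: VC(e7) = (2, 0, 1)

(2, 0, 1)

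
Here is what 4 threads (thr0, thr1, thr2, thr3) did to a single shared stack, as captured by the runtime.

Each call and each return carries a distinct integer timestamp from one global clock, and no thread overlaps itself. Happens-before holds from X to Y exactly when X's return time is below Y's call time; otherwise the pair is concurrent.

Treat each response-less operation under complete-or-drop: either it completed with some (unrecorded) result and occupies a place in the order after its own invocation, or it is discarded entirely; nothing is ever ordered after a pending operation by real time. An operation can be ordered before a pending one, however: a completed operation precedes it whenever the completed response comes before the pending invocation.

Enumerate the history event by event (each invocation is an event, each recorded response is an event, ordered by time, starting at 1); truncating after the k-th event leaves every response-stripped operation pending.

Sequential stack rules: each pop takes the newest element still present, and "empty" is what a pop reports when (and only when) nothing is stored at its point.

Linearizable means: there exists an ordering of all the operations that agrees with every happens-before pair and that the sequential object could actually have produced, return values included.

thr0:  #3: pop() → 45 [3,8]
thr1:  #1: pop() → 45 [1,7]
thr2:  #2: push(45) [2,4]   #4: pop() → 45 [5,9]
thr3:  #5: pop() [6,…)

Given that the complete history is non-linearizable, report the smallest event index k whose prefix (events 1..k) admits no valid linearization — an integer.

8

a valid linearization of events 1..7 exists, for instance #2, #1:
step 1: #2 push(45) — stack <45>
step 2: #1 pop() → 45 — stack <>
with event 8 included (#3 responding at time 8), all real-time-consistent orders fail
completion choices over the 2 pending operations (#4, #5) were checked; none helps
for example #1, #2, #3 (pending dropped) fails at step 1: #1 pop() → 45 is not legal there
for example #1, #3, #2 (pending dropped) fails at step 1: #1 pop() → 45 is not legal there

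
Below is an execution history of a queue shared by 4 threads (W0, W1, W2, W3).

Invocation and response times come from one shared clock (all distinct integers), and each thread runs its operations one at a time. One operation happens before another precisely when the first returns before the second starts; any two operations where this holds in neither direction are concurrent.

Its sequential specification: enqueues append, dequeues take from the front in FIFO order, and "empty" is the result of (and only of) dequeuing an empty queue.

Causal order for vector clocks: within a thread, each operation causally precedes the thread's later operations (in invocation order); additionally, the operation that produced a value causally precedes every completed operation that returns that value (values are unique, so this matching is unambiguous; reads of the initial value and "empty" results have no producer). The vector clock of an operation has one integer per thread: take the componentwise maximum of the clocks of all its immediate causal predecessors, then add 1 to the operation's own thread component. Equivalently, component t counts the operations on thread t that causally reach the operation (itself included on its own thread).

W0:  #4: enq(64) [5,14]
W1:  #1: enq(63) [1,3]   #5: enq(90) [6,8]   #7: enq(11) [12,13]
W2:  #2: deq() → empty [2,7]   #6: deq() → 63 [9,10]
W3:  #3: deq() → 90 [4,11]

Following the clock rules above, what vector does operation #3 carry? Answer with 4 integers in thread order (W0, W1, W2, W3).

root op #2, invoked 2: fresh clock plus W2's own tick → (0, 0, 1, 0)
root op #1, invoked 1: fresh clock plus W1's own tick → (0, 1, 0, 0)
root op #4, invoked 5: fresh clock plus W0's own tick → (1, 0, 0, 0)
VC(#5, invoked at 6): max of VC(#1)=(0, 1, 0, 0), then +1 on thread W1 → (0, 2, 0, 0)
VC(#6, invoked at 9): max of VC(#1)=(0, 1, 0, 0), VC(#2)=(0, 0, 1, 0), then +1 on thread W2 → (0, 1, 2, 0)
VC(#3, invoked at 4): max of VC(#5)=(0, 2, 0, 0), then +1 on thread W3 → (0, 2, 0, 1)
VC(#7, invoked at 12): max of VC(#5)=(0, 2, 0, 0), then +1 on thread W1 → (0, 3, 0, 0)
target: VC(#3) = (0, 2, 0, 1)

(0, 2, 0, 1)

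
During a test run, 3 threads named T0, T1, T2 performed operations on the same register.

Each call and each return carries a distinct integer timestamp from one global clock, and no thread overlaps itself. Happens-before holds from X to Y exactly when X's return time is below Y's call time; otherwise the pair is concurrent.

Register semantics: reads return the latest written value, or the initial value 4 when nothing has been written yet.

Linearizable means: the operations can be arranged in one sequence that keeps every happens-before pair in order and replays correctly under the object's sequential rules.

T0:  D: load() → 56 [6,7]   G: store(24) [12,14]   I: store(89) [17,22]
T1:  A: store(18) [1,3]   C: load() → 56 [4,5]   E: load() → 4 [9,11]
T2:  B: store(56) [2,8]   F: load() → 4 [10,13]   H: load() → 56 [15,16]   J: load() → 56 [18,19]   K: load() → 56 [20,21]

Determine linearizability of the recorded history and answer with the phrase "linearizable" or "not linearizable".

events 1..10 are fine; event 11 — the response of E at time 11 — makes the prefix non-linearizable
4 orders of the 5 completed register ops respect real time; none is legal
no escape via the 1 pending operation (F): every completion choice fails
e.g. A, B, C, D, E (pending dropped): illegal at step 5, since E load() → 4 cannot apply there
e.g. A, C, B, D, E (pending dropped): illegal at step 2, since C load() → 56 cannot apply there

not linearizable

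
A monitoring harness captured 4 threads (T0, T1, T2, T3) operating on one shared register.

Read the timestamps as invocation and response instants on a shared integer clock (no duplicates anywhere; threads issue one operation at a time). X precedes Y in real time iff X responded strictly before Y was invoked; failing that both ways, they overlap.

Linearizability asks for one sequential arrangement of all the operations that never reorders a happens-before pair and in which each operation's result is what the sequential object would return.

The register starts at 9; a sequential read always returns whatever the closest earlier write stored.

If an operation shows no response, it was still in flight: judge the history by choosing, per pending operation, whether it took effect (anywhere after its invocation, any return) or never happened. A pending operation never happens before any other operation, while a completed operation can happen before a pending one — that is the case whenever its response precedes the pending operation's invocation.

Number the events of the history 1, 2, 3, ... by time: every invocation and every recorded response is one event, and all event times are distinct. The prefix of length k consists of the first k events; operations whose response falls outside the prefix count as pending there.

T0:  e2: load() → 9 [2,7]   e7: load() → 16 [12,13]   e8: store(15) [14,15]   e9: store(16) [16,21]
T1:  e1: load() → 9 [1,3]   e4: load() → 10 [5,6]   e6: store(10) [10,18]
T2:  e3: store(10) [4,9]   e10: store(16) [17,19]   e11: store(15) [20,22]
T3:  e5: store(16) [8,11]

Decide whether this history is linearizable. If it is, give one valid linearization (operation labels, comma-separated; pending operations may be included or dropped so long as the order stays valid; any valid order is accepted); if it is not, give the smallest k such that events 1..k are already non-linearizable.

after step 1 (e1 load() → 9): value 9
after step 2 (e2 load() → 9): value 9
after step 3 (e3 store(10)): value 10
after step 4 (e4 load() → 10): value 10
after step 5 (e5 store(16)): value 16
after step 6 (e7 load() → 16): value 16
after step 7 (e6 store(10)): value 10
after step 8 (e8 store(15)): value 15
after step 9 (e9 store(16)): value 16
after step 10 (e10 store(16)): value 16
after step 11 (e11 store(15)): value 15

linearizable — witness: e1, e2, e3, e4, e5, e7, e6, e8, e9, e10, e11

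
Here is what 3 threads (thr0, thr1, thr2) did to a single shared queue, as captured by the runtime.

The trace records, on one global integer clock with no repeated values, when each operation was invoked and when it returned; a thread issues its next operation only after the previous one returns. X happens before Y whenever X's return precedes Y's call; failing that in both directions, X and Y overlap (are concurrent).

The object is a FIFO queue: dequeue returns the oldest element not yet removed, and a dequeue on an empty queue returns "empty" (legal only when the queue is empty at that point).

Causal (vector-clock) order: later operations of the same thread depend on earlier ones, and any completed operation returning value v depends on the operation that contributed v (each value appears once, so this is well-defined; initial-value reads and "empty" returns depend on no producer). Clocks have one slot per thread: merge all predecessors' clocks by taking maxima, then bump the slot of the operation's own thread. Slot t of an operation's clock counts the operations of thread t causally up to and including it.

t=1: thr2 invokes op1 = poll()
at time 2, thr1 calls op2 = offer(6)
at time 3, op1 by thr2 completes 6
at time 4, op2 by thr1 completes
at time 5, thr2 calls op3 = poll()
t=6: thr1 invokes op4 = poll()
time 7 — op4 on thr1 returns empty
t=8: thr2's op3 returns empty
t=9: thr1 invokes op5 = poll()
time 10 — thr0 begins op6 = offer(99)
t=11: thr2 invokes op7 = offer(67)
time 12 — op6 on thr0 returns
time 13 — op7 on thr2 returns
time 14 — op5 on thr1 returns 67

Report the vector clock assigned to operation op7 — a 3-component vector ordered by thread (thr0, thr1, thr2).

no predecessors for op2 (invoked 2): thr1 increments from zero → (0, 1, 0)
no predecessors for op6 (invoked 10): thr0 increments from zero → (1, 0, 0)
VC(op1, invoked at 1): max of VC(op2)=(0, 1, 0), then +1 on thread thr2 → (0, 1, 1)
VC(op4, invoked at 6): max of VC(op2)=(0, 1, 0), then +1 on thread thr1 → (0, 2, 0)
VC(op3, invoked at 5): max of VC(op1)=(0, 1, 1), then +1 on thread thr2 → (0, 1, 2)
VC(op7, invoked at 11): max of VC(op3)=(0, 1, 2), then +1 on thread thr2 → (0, 1, 3)
VC(op5, invoked at 9): max of VC(op4)=(0, 2, 0), VC(op7)=(0, 1, 3), then +1 on thread thr1 → (0, 3, 3)
target: VC(op7) = (0, 1, 3)

(0, 1, 3)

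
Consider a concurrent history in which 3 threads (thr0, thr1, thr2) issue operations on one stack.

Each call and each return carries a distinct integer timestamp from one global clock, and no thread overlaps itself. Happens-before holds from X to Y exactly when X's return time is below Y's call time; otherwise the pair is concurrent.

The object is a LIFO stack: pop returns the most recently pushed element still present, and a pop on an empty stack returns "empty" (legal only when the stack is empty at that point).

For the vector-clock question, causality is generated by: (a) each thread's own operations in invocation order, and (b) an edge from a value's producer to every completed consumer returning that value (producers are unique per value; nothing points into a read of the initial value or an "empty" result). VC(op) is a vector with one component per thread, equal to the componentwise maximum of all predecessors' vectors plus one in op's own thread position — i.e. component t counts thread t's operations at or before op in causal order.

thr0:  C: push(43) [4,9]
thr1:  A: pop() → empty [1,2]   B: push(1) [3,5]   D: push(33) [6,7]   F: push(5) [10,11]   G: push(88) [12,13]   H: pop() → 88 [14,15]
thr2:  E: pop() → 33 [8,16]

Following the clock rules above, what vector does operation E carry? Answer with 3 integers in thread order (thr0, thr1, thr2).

(0, 3, 1)

A, invoked 1, has no incoming edges; only thr1's bump applies → (0, 1, 0)
C, invoked 4, has no incoming edges; only thr0's bump applies → (1, 0, 0)
B (invocation 3): componentwise max over VC(A)=(0, 1, 0), +1 at thr1, giving (0, 2, 0)
D (invocation 6): componentwise max over VC(B)=(0, 2, 0), +1 at thr1, giving (0, 3, 0)
E (invocation 8): componentwise max over VC(D)=(0, 3, 0), +1 at thr2, giving (0, 3, 1)
F (invocation 10): componentwise max over VC(D)=(0, 3, 0), +1 at thr1, giving (0, 4, 0)
G (invocation 12): componentwise max over VC(F)=(0, 4, 0), +1 at thr1, giving (0, 5, 0)
H (invocation 14): componentwise max over VC(G)=(0, 5, 0), +1 at thr1, giving (0, 6, 0)
target: VC(E) = (0, 3, 1)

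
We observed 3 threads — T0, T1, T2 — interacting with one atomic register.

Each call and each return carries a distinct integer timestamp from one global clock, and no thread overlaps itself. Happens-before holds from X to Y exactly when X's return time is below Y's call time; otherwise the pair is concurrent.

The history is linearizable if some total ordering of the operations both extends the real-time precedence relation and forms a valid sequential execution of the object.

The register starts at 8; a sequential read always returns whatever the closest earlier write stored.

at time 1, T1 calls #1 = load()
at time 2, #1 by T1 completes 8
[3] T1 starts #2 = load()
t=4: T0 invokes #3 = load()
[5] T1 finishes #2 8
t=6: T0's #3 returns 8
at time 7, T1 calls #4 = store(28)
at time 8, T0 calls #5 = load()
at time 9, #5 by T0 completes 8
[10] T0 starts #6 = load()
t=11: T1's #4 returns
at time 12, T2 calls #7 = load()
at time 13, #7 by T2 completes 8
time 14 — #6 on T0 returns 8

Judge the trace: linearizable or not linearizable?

not linearizable

already the first 13 events (up to #7's response at time 13) admit no linearization; the first 12 still do
the 6 completed operations admit 4 real-time orders; each fails the atomic register replay
every completion of the 1 pending operation (#6) was checked; none linearizes
sample order #1, #2, #3, #4, #5, #7 (pending dropped) stalls at step 5 — #5 load() → 8 has no legal effect
sample order #1, #2, #3, #5, #4, #7 (pending dropped) stalls at step 6 — #7 load() → 8 has no legal effect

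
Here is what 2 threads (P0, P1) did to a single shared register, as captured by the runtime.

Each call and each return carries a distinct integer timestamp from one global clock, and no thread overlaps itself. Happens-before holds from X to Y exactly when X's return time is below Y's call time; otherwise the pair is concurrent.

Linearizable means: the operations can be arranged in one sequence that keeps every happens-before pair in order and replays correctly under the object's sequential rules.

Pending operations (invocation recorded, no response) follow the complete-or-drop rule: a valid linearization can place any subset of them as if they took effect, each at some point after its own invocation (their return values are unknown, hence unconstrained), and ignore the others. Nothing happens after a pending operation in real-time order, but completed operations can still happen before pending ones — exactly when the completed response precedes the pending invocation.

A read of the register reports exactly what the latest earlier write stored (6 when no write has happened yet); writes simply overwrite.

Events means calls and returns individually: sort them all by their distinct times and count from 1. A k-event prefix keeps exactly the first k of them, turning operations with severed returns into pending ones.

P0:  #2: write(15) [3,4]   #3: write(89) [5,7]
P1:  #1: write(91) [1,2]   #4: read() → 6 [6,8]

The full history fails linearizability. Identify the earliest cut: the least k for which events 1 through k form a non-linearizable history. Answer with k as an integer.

8

events 1..7 are linearizable; a witness order is #1, #2, #3:
1. #1 write(91), leaving value 91
2. #2 write(15), leaving value 15
3. #3 write(89), leaving value 89
once event 8 joins (#4's response, time 8), exhaustive search finds no witness
e.g. #1, #2, #3, #4: illegal at step 4, since #4 read() → 6 cannot apply there
e.g. #1, #2, #4, #3: illegal at step 3, since #4 read() → 6 cannot apply there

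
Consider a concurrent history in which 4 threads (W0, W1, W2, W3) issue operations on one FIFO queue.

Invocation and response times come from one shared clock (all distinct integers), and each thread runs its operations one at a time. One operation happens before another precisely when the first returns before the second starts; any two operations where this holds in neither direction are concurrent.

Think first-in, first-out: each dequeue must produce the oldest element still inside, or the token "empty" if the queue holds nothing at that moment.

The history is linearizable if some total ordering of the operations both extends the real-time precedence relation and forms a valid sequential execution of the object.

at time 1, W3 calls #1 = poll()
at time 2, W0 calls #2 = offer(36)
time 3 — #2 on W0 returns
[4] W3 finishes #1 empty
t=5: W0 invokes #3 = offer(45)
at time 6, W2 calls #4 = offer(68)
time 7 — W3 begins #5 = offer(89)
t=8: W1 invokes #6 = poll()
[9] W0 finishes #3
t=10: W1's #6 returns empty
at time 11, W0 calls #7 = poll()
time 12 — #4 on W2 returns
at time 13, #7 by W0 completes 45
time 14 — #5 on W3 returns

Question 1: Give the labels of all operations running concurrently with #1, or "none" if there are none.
concurrent with #1 ([1,4]): every op whose interval crosses 1..4
#2 [2,3]: concurrent
#3 [5,9]: after
#4 [6,12]: after
#5 [7,14]: after
#6 [8,10]: after
#7 [11,13]: after

#2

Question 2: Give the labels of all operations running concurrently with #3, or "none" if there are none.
#3 spans [5,9]: anything still running between times 5 and 9 counts as concurrent
#1 [1,4]: before
#2 [2,3]: before
#4 [6,12]: concurrent
#5 [7,14]: concurrent
#6 [8,10]: concurrent
#7 [11,13]: after

#4, #5, #6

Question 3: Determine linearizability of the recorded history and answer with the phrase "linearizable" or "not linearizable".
prefix check: 1..9 passes, 1..10 fails once #6's time-10 response joins
no legal order exists: 4 real-time-consistent candidates over 4 completed FIFO queue operations, all rejected
including or dropping the 2 pending operations (#4, #5) in any combination fails
e.g. #1, #2, #3, #6 (pending dropped): illegal at step 4, since #6 poll() → empty cannot apply there
e.g. #1, #2, #6, #3 (pending dropped): illegal at step 3, since #6 poll() → empty cannot apply there

not linearizable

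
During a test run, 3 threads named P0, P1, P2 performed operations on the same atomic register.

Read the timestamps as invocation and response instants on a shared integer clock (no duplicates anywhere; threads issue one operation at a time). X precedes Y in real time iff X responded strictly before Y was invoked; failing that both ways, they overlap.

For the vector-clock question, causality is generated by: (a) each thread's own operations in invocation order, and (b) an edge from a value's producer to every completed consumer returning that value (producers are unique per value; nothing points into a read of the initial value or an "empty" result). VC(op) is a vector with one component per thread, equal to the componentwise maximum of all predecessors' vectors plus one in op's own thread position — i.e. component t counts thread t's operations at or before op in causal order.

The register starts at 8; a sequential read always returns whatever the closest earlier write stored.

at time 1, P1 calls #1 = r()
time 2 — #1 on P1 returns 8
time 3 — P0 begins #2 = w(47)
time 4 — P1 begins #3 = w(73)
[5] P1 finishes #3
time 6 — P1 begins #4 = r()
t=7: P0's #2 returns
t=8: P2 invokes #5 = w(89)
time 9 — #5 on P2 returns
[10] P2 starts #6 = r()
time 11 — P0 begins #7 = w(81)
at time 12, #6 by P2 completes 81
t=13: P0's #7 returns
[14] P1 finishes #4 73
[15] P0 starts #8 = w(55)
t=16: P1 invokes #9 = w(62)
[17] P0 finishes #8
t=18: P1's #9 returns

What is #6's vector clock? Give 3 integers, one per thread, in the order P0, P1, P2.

(2, 0, 2)

VC(#5, invoked at 8): no causal predecessors; +1 on P2 → (0, 0, 1)
VC(#1, invoked at 1): no causal predecessors; +1 on P1 → (0, 1, 0)
VC(#2, invoked at 3): no causal predecessors; +1 on P0 → (1, 0, 0)
invoked at 4, #3 merges VC(#1)=(0, 1, 0) and bumps P1's slot → (0, 2, 0)
invoked at 11, #7 merges VC(#2)=(1, 0, 0) and bumps P0's slot → (2, 0, 0)
invoked at 6, #4 merges VC(#3)=(0, 2, 0) and bumps P1's slot → (0, 3, 0)
invoked at 15, #8 merges VC(#7)=(2, 0, 0) and bumps P0's slot → (3, 0, 0)
invoked at 16, #9 merges VC(#4)=(0, 3, 0) and bumps P1's slot → (0, 4, 0)
invoked at 10, #6 merges VC(#5)=(0, 0, 1), VC(#7)=(2, 0, 0) and bumps P2's slot → (2, 0, 2)
target: VC(#6) = (2, 0, 2)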